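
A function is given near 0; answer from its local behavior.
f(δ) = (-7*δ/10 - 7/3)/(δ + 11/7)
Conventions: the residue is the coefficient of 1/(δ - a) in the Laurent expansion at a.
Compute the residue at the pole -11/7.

The residue is -37/30.

At the order-1 pole -11/7 set g(δ) = (δ - (-11/7))*f(δ) = -7*δ/10 - 7/3.
Simple pole: residue = g(a) at a = -11/7, which is -37/30.


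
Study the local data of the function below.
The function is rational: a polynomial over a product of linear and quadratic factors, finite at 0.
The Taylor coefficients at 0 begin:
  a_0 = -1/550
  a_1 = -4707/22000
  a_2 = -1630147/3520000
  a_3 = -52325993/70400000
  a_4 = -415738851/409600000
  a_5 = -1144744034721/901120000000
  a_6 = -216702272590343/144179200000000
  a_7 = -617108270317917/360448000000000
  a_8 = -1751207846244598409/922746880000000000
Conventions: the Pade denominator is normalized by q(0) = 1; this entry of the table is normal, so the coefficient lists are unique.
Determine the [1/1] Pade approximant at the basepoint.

Taylor coefficients needed (read off): a_0 = -1/550, a_1 = -4707/22000, a_2 = -1630147/3520000.
Write the denominator as Q(β) = 1 + q1*β. Requiring Q*f - P = O(β^3) with deg P <= 1 kills the coefficients of β^2..β^2 in Q*f:
  β^2: a_2 + q1*a_1 = 0, i.e. -1630147/3520000 + (-4707/22000)*q1 = 0.
Solving this linear system: q1 = -1630147/753120.
The numerator is Q*f truncated at degree 1: P0 = a_0 = -1/550; P1 = a_1 + q1*a_0 = -86993249/414216000.

The Pade approximant has numerator coefficients [-1/550, -86993249/414216000]; denominator coefficients [1, -1630147/753120].


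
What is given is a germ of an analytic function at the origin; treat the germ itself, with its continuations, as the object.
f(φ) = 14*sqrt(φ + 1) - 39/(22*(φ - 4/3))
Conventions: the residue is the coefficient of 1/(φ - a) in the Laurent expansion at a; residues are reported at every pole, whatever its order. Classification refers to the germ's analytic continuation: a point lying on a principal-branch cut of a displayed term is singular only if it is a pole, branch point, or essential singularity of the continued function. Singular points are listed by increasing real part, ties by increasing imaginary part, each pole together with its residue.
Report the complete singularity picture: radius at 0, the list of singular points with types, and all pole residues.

Denominator factor (φ - 4/3): pole of order 1 at 4/3, modulus 4/3.
Branch term (14)*sqrt(1 - φ/(-1)): its argument vanishes at φ = -1, a square-root branch point, modulus 1.
The radius of convergence is the smallest modulus among the singular points: 1.
The branch term is analytic at 4/3 and contributes nothing to the residue; only the rational part matters.
At the order-1 pole 4/3 set g(φ) = (φ - (4/3))*(rational part) = -39/22.
Simple pole: residue = g(a) at a = 4/3, which is -39/22.
List the singular points by increasing real part (a conjugate pair: the negative imaginary part first).

Radius of convergence at 0: 1.
At -1: an algebraic (square-root) branch point.
At 4/3: a pole of order 1; residue -39/22.


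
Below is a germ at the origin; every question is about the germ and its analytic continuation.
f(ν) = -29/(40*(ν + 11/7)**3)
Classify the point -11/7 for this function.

The denominator factor ν + 11/7 vanishes at -11/7 and appears to the power 3; the numerator there equals -29/40, nonzero, and no other factor vanishes.
Hence a pole whose order is the multiplicity, 3.

The point is a pole of order 3.


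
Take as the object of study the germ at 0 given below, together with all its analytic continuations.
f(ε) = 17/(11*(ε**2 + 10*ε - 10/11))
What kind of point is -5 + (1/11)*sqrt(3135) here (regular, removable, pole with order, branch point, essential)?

The point is a pole of order 1.

The denominator factor ε**2 + 10*ε - 10/11 vanishes at -5 + (1/11)*sqrt(3135) and appears to the power 1; the numerator there equals 17/11, nonzero, and no other factor vanishes.
Hence a pole whose order is the multiplicity, 1.


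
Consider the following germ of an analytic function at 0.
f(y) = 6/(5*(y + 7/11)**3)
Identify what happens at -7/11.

The point is a pole of order 3.

The denominator factor y + 7/11 vanishes at -7/11 and appears to the power 3; the numerator there equals 6/5, nonzero, and no other factor vanishes.
Hence a pole whose order is the multiplicity, 3.


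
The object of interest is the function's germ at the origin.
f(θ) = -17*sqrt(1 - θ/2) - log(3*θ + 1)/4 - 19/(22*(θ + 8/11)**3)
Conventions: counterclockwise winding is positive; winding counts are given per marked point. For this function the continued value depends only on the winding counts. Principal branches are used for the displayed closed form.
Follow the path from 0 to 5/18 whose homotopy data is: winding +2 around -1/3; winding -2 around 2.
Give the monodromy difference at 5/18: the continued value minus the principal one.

Continued minus principal equals -pi*i.

The rational part is single-valued and drops out of the difference; each branch term changes only by its own monodromy.
(-17)*sqrt(1 - θ/(2)): winding -2 is even, the square root returns to the same sheet, contribution 0.
(-1/4)*log(1 - θ/(-1/3)): each positive loop around -1/3 adds 2*pi*i to the log, so winding +2 contributes (-1/4)*(2)*2*pi*i = -pi*i.
Summing the contributions at θ = 5/18 gives -pi*i.


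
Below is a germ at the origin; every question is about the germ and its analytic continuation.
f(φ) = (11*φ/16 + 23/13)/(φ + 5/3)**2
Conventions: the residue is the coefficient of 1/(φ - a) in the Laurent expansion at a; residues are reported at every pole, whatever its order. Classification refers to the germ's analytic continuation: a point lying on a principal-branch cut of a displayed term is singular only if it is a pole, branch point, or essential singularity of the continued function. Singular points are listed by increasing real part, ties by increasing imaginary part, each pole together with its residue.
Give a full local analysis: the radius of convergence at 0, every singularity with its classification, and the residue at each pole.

Denominator factor (φ + 5/3)^2: pole of order 2 at -5/3, modulus 5/3.
The radius of convergence is the smallest modulus among the singular points: 5/3.
At the order-2 pole -5/3 set g(φ) = (φ - (-5/3))^2*f(φ) = 11*φ/16 + 23/13.
Order-2 pole: residue = g'(a); g'(-5/3) = 11/16, so the residue is 11/16.

Radius of convergence at 0: 5/3.
At -5/3: a pole of order 2; residue 11/16.


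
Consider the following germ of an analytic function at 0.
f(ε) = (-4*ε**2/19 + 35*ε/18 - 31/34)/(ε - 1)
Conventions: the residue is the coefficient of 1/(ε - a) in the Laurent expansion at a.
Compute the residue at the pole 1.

At the order-1 pole 1 set g(ε) = (ε - (1))*f(ε) = -4*ε**2/19 + 35*ε/18 - 31/34.
Simple pole: residue = g(a) at a = 1, which is 2390/2907.

The residue is 2390/2907.


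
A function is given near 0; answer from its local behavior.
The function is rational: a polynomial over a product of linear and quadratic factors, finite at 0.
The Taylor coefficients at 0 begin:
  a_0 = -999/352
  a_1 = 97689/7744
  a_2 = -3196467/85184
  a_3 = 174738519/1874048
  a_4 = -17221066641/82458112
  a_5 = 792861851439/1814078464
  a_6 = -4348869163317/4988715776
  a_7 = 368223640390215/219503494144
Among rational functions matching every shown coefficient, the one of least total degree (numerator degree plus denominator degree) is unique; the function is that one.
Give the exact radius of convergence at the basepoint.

No rational of total degree below 5 reproduces all 8 coefficients; solving the [1/4] Pade equations on them gives f(γ) = (-25*γ/27 - 37/24)/((γ + 2/3)**3*(γ + 11/6)), whose expansion matches every shown term.
Denominator factor (γ + 11/6): pole of order 1 at -11/6, modulus 11/6.
Denominator factor (γ + 2/3)^3: pole of order 3 at -2/3, modulus 2/3.
The radius of convergence is the smallest modulus among the singular points: 2/3.

The radius of convergence is 2/3.


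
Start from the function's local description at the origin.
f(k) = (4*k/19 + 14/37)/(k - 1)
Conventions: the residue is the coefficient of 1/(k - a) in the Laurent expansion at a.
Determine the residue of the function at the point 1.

At the order-1 pole 1 set g(k) = (k - (1))*f(k) = 4*k/19 + 14/37.
Simple pole: residue = g(a) at a = 1, which is 414/703.

The residue is 414/703.


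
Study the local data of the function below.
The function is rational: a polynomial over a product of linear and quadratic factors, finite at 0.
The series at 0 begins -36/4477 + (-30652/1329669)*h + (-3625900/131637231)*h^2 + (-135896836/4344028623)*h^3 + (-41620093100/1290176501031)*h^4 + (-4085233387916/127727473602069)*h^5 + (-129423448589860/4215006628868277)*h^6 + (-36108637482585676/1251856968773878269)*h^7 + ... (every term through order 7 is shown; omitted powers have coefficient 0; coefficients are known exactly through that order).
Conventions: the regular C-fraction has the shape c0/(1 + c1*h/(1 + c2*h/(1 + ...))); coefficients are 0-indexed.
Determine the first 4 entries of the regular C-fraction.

Taylor coefficients (read off): a_0 = -36/4477, a_1 = -30652/1329669, a_2 = -3625900/131637231, a_3 = -135896836/4344028623.
c0 = a_0 = -36/4477. Peel one level at a time: if S = 1 + c*h/S' with S'(0) = 1, then c is the h-coefficient of S and S' = c*h/(S - 1).
S_1 = c0/f = 1 + (-7663/2673)*h + (34246744/7144929)*h^2 + ...; c1 = -7663/2673.
S_2 = c1*h/(S_1 - 1) = 1 + (34246744/20483199)*h + (40663834924/575530097769)*h^2 + ...; c2 = 34246744/20483199.
S_3 = c2*h/(S_2 - 1) = 1 + (-30497876193/721690197998)*h + ...; c3 = -30497876193/721690197998.

The regular C-fraction coefficients are [-36/4477, -7663/2673, 34246744/20483199, -30497876193/721690197998].


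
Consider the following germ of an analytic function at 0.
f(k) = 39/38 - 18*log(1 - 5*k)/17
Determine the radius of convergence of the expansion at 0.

The radius of convergence is 1/5.

Branch term (-18/17)*log(1 - k/(1/5)): its argument vanishes at k = 1/5, a logarithmic branch point, modulus 1/5.
The radius of convergence is the smallest modulus among the singular points: 1/5.


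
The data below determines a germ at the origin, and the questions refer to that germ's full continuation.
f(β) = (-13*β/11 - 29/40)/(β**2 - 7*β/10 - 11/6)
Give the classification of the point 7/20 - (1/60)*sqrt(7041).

The point is a pole of order 1.

The denominator factor β**2 - 7*β/10 - 11/6 vanishes at 7/20 - (1/60)*sqrt(7041) and appears to the power 1; the numerator there equals -501/440 + (13/660)*sqrt(7041), nonzero, and no other factor vanishes.
Hence a pole whose order is the multiplicity, 1.


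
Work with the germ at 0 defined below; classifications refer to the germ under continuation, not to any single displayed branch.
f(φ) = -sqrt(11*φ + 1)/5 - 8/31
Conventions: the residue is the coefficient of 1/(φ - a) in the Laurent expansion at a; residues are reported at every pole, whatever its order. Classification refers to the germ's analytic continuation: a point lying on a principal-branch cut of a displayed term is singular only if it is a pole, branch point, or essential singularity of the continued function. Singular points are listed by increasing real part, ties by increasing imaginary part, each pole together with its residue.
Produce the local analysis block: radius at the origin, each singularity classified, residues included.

Branch term (-1/5)*sqrt(1 - φ/(-1/11)): its argument vanishes at φ = -1/11, a square-root branch point, modulus 1/11.
The radius of convergence is the smallest modulus among the singular points: 1/11.

Radius of convergence at 0: 1/11.
At -1/11: an algebraic (square-root) branch point.


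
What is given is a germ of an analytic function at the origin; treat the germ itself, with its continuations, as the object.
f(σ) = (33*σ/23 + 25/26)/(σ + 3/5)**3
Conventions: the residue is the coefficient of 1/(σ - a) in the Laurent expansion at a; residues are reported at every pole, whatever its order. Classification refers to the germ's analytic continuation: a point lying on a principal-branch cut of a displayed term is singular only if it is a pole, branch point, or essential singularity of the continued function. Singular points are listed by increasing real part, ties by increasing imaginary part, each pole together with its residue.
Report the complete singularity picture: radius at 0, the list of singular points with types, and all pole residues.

Denominator factor (σ + 3/5)^3: pole of order 3 at -3/5, modulus 3/5.
The radius of convergence is the smallest modulus among the singular points: 3/5.
At the order-3 pole -3/5 set g(σ) = (σ - (-3/5))^3*f(σ) = 33*σ/23 + 25/26.
Order-3 pole: residue = g''(a)/2; g''(-3/5) = 0, so the residue is 0.

Radius of convergence at 0: 3/5.
At -3/5: a pole of order 3; residue 0.


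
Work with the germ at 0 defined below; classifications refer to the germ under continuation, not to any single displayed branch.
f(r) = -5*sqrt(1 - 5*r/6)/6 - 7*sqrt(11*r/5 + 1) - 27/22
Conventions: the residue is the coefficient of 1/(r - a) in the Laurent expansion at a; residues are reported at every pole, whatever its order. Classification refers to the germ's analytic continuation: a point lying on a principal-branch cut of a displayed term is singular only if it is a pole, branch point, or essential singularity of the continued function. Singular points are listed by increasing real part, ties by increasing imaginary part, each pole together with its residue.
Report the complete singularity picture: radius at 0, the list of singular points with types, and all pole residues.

Radius of convergence at 0: 5/11.
At -5/11: an algebraic (square-root) branch point.
At 6/5: an algebraic (square-root) branch point.

Branch term (-7)*sqrt(1 - r/(-5/11)): its argument vanishes at r = -5/11, a square-root branch point, modulus 5/11.
Branch term (-5/6)*sqrt(1 - r/(6/5)): its argument vanishes at r = 6/5, a square-root branch point, modulus 6/5.
The radius of convergence is the smallest modulus among the singular points: 5/11.
List the singular points by increasing real part (a conjugate pair: the negative imaginary part first).


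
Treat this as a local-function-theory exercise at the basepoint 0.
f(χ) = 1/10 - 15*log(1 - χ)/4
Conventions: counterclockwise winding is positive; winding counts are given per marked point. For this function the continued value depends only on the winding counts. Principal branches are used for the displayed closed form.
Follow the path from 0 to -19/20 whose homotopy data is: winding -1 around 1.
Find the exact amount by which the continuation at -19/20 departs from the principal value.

Continued minus principal equals (15/2)*pi*i.

The rational part is single-valued and drops out of the difference; each branch term changes only by its own monodromy.
(-15/4)*log(1 - χ/(1)): each positive loop around 1 adds 2*pi*i to the log, so winding -1 contributes (-15/4)*(-1)*2*pi*i = (15/2)*pi*i.
Summing the contributions at χ = -19/20 gives (15/2)*pi*i.


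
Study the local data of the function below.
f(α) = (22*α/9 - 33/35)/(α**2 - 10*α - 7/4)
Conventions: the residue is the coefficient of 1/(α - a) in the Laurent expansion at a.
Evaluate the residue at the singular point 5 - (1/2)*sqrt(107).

The residue is 11/9 - (3553/33705)*sqrt(107).

The factor α**2 - 10*α - 7/4 splits as (α - a)(α - a') with a = 5 - (1/2)*sqrt(107), a' = 5 + (1/2)*sqrt(107). At the order-1 pole a set g(α) = (α - a)*f(α) = [22*α/9 - 33/35] / (α - a').
Simple pole: residue = g(a) at a = 5 - (1/2)*sqrt(107), which is 11/9 - (3553/33705)*sqrt(107).


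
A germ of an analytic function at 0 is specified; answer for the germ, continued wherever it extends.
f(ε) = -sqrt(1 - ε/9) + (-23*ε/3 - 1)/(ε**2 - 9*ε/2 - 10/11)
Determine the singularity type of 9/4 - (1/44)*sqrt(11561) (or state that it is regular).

The point is a pole of order 1.

The denominator factor ε**2 - 9*ε/2 - 10/11 vanishes at 9/4 - (1/44)*sqrt(11561) and appears to the power 1; the numerator there equals -73/4 + (23/132)*sqrt(11561), nonzero, and no other factor vanishes.
The branch terms are analytic at this point.
Hence a pole whose order is the multiplicity, 1.


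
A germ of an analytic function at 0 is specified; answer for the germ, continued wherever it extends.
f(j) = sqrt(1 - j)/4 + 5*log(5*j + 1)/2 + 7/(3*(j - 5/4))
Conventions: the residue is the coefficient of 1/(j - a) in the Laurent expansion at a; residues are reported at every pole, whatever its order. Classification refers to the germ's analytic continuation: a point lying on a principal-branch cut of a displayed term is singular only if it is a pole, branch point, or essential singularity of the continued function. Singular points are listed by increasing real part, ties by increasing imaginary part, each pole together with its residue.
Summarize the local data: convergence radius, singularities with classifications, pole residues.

Radius of convergence at 0: 1/5.
At -1/5: a logarithmic branch point.
At 1: an algebraic (square-root) branch point.
At 5/4: a pole of order 1; residue 7/3.

Denominator factor (j - 5/4): pole of order 1 at 5/4, modulus 5/4.
Branch term (1/4)*sqrt(1 - j/(1)): its argument vanishes at j = 1, a square-root branch point, modulus 1.
Branch term (5/2)*log(1 - j/(-1/5)): its argument vanishes at j = -1/5, a logarithmic branch point, modulus 1/5.
The radius of convergence is the smallest modulus among the singular points: 1/5.
The branch terms are analytic at 5/4 and contribute nothing to the residue; only the rational part matters.
At the order-1 pole 5/4 set g(j) = (j - (5/4))*(rational part) = 7/3.
Simple pole: residue = g(a) at a = 5/4, which is 7/3.
List the singular points by increasing real part (a conjugate pair: the negative imaginary part first).


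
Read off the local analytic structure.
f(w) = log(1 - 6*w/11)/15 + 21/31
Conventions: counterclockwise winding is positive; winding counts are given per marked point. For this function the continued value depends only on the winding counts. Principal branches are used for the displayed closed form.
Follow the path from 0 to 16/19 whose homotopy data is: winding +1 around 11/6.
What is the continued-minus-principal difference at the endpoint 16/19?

Continued minus principal equals (2/15)*pi*i.

The rational part is single-valued and drops out of the difference; each branch term changes only by its own monodromy.
(1/15)*log(1 - w/(11/6)): each positive loop around 11/6 adds 2*pi*i to the log, so winding +1 contributes (1/15)*(1)*2*pi*i = (2/15)*pi*i.
Summing the contributions at w = 16/19 gives (2/15)*pi*i.


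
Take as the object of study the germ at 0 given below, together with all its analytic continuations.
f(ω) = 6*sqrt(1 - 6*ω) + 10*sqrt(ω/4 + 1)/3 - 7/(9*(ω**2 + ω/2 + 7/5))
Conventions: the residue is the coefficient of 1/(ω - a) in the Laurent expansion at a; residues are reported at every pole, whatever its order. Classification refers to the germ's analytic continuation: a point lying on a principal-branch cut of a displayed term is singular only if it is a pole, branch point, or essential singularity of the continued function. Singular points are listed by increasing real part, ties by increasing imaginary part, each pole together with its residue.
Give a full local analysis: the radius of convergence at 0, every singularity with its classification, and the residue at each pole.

Radius of convergence at 0: 1/6.
At -4: an algebraic (square-root) branch point.
At (-1/4) - ((1/20)*sqrt(535))*i: a pole of order 1; residue -((14/963)*sqrt(535))*i.
At (-1/4) + ((1/20)*sqrt(535))*i: a pole of order 1; residue ((14/963)*sqrt(535))*i.
At 1/6: an algebraic (square-root) branch point.

Denominator factor (ω**2 + ω/2 + 7/5): discriminant -107/20, complex-conjugate roots (-1/4) + ((1/20)*sqrt(535))*i and (-1/4) - ((1/20)*sqrt(535))*i; poles of order 1, moduli (1/5)*sqrt(35) and (1/5)*sqrt(35).
Branch term (6)*sqrt(1 - ω/(1/6)): its argument vanishes at ω = 1/6, a square-root branch point, modulus 1/6.
Branch term (10/3)*sqrt(1 - ω/(-4)): its argument vanishes at ω = -4, a square-root branch point, modulus 4.
The radius of convergence is the smallest modulus among the singular points: 1/6.
The branch terms are analytic at (-1/4) - ((1/20)*sqrt(535))*i and contribute nothing to the residue; only the rational part matters.
The factor ω**2 + ω/2 + 7/5 splits as (ω - a)(ω - a') with a = (-1/4) - ((1/20)*sqrt(535))*i, a' = (-1/4) + ((1/20)*sqrt(535))*i. At the order-1 pole a set g(ω) = (ω - a)*(rational part) = [-7/9] / (ω - a').
Simple pole: residue = g(a) at a = (-1/4) - ((1/20)*sqrt(535))*i, which is -((14/963)*sqrt(535))*i.
The branch terms are analytic at (-1/4) + ((1/20)*sqrt(535))*i and contribute nothing to the residue; only the rational part matters.
The factor ω**2 + ω/2 + 7/5 splits as (ω - a)(ω - a') with a = (-1/4) + ((1/20)*sqrt(535))*i, a' = (-1/4) - ((1/20)*sqrt(535))*i. At the order-1 pole a set g(ω) = (ω - a)*(rational part) = [-7/9] / (ω - a').
Simple pole: residue = g(a) at a = (-1/4) + ((1/20)*sqrt(535))*i, which is ((14/963)*sqrt(535))*i.
List the singular points by increasing real part (a conjugate pair: the negative imaginary part first).


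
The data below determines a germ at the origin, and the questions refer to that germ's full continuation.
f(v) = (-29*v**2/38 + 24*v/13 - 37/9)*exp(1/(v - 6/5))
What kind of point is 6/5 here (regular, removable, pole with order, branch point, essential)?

The point is an essential singularity.

The exponent 1/(v - (6/5)) has a pole at 6/5, so exp(1/(v - (6/5))) takes every nonzero value near it: an essential singularity (not a pole of any order).


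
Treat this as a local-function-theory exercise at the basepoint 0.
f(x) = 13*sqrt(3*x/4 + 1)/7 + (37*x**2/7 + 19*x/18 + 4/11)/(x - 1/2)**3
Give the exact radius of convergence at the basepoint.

Denominator factor (x - 1/2)^3: pole of order 3 at 1/2, modulus 1/2.
Branch term (13/7)*sqrt(1 - x/(-4/3)): its argument vanishes at x = -4/3, a square-root branch point, modulus 4/3.
The radius of convergence is the smallest modulus among the singular points: 1/2.

The radius of convergence is 1/2.


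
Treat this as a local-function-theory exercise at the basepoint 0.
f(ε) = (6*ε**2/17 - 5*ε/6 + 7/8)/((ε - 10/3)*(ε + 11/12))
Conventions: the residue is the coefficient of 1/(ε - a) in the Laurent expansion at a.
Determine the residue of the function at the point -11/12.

At the order-1 pole -11/12 set g(ε) = (ε - (-11/12))*f(ε) = (6*ε**2/17 - 5*ε/6 + 7/8)/(ε - 10/3).
Simple pole: residue = g(a) at a = -11/12, which is -2369/5202.

The residue is -2369/5202.


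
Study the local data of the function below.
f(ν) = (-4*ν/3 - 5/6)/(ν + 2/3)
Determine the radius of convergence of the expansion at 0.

Denominator factor (ν + 2/3): pole of order 1 at -2/3, modulus 2/3.
The radius of convergence is the smallest modulus among the singular points: 2/3.

The radius of convergence is 2/3.


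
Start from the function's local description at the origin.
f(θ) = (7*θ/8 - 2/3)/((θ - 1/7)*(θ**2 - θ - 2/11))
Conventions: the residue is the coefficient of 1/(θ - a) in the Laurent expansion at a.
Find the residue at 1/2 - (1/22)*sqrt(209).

The residue is -7007/7872 - (11893/149568)*sqrt(209).

The factor θ**2 - θ - 2/11 splits as (θ - a)(θ - a') with a = 1/2 - (1/22)*sqrt(209), a' = 1/2 + (1/22)*sqrt(209). At the order-1 pole a set g(θ) = (θ - a)*f(θ) = [(7*θ/8 - 2/3)/(θ - 1/7)] / (θ - a').
Simple pole: residue = g(a) at a = 1/2 - (1/22)*sqrt(209), which is -7007/7872 - (11893/149568)*sqrt(209).


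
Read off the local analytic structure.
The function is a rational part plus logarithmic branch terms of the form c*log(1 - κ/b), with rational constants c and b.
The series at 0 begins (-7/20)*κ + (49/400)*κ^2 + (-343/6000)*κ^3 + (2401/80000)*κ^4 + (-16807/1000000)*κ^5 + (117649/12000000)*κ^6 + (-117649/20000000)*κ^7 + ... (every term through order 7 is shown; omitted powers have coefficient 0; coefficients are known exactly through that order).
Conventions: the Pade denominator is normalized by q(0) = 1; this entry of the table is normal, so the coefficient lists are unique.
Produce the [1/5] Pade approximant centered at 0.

The Pade approximant has numerator coefficients [0, -7/20]; denominator coefficients [1, 7/20, -49/1200, 343/24000, -45619/7200000, 50421/16000000].

Taylor coefficients needed (read off): a_0 = 0, a_1 = -7/20, a_2 = 49/400, a_3 = -343/6000, a_4 = 2401/80000, a_5 = -16807/1000000, a_6 = 117649/12000000.
Write the denominator as Q(κ) = 1 + q1*κ + q2*κ^2 + q3*κ^3 + q4*κ^4 + q5*κ^5. Requiring Q*f - P = O(κ^7) with deg P <= 1 kills the coefficients of κ^2..κ^6 in Q*f:
  κ^2: a_2 + q1*a_1 + q2*a_0 = 0, i.e. 49/400 + (-7/20)*q1 + (0)*q2 = 0.
  κ^3: a_3 + q1*a_2 + q2*a_1 + q3*a_0 = 0, i.e. -343/6000 + (49/400)*q1 + (-7/20)*q2 + (0)*q3 = 0.
  κ^4: a_4 + q1*a_3 + q2*a_2 + q3*a_1 + q4*a_0 = 0, i.e. 2401/80000 + (-343/6000)*q1 + (49/400)*q2 + (-7/20)*q3 + (0)*q4 = 0.
  κ^5: a_5 + q1*a_4 + q2*a_3 + q3*a_2 + q4*a_1 + q5*a_0 = 0, i.e. -16807/1000000 + (2401/80000)*q1 + (-343/6000)*q2 + (49/400)*q3 + (-7/20)*q4 + (0)*q5 = 0.
  κ^6: a_6 + q1*a_5 + q2*a_4 + q3*a_3 + q4*a_2 + q5*a_1 = 0, i.e. 117649/12000000 + (-16807/1000000)*q1 + (2401/80000)*q2 + (-343/6000)*q3 + (49/400)*q4 + (-7/20)*q5 = 0.
Solving this linear system: q1 = 7/20, q2 = -49/1200, q3 = 343/24000, q4 = -45619/7200000, q5 = 50421/16000000.
The numerator is Q*f truncated at degree 1: P0 = a_0 = 0; P1 = a_1 + q1*a_0 = -7/20.


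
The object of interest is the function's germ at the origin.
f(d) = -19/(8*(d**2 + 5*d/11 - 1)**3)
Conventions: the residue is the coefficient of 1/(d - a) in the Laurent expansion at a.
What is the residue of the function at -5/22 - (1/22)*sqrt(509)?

The factor d**2 + 5*d/11 - 1 splits as (d - a)(d - a') with a = -5/22 - (1/22)*sqrt(509), a' = -5/22 + (1/22)*sqrt(509). At the order-3 pole a set g(d) = (d - a)^3*f(d) = [-19/8] / (d - a')^3.
Order-3 pole: residue = g''(a)/2; g''(-5/22 - (1/22)*sqrt(509)) = (9179907/263744458)*sqrt(509), so the residue is (9179907/527488916)*sqrt(509).

The residue is (9179907/527488916)*sqrt(509).


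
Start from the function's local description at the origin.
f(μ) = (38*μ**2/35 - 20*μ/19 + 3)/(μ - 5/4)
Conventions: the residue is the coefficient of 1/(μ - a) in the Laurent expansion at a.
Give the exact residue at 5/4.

The residue is 3597/1064.

At the order-1 pole 5/4 set g(μ) = (μ - (5/4))*f(μ) = 38*μ**2/35 - 20*μ/19 + 3.
Simple pole: residue = g(a) at a = 5/4, which is 3597/1064.


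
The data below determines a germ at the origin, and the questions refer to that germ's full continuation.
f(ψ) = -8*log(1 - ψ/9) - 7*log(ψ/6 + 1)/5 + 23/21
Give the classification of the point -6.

The term (-7/5)*log(1 - ψ/(-6)) has argument 1 - -6/(-6) = 0 at -6: a logarithmic (infinitely-sheeted) branch point; the remaining terms are analytic or single-valued there.

The point is a logarithmic branch point.


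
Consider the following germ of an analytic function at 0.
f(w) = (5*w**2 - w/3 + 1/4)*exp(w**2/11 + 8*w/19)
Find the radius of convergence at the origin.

The radius of convergence is infinite.

The factor exp(w**2/11 + 8*w/19) is entire and contributes no finite singular point.
The polynomial part has no poles.
No finite singular points: the Taylor series at 0 converges everywhere.


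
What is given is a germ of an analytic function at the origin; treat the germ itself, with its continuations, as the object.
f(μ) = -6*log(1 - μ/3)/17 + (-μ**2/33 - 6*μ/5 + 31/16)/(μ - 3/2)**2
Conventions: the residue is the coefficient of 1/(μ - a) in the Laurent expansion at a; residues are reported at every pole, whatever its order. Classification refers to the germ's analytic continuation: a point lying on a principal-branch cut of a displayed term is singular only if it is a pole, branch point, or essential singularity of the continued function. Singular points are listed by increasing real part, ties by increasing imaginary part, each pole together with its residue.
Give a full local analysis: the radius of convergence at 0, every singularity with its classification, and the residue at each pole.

Radius of convergence at 0: 3/2.
At 3/2: a pole of order 2; residue -71/55.
At 3: a logarithmic branch point.

Denominator factor (μ - 3/2)^2: pole of order 2 at 3/2, modulus 3/2.
Branch term (-6/17)*log(1 - μ/(3)): its argument vanishes at μ = 3, a logarithmic branch point, modulus 3.
The radius of convergence is the smallest modulus among the singular points: 3/2.
The branch term is analytic at 3/2 and contributes nothing to the residue; only the rational part matters.
At the order-2 pole 3/2 set g(μ) = (μ - (3/2))^2*(rational part) = -μ**2/33 - 6*μ/5 + 31/16.
Order-2 pole: residue = g'(a); g'(3/2) = -71/55, so the residue is -71/55.
List the singular points by increasing real part (a conjugate pair: the negative imaginary part first).


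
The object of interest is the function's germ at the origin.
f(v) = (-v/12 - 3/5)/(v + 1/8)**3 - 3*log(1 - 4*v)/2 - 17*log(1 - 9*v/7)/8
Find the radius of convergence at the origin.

Denominator factor (v + 1/8)^3: pole of order 3 at -1/8, modulus 1/8.
Branch term (-3/2)*log(1 - v/(1/4)): its argument vanishes at v = 1/4, a logarithmic branch point, modulus 1/4.
Branch term (-17/8)*log(1 - v/(7/9)): its argument vanishes at v = 7/9, a logarithmic branch point, modulus 7/9.
The radius of convergence is the smallest modulus among the singular points: 1/8.

The radius of convergence is 1/8.


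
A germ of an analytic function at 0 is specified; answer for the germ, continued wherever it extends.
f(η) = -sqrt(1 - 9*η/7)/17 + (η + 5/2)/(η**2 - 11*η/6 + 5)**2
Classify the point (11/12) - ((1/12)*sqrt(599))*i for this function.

The point is a pole of order 2.

The denominator factor η**2 - 11*η/6 + 5 vanishes at (11/12) - ((1/12)*sqrt(599))*i and appears to the power 2; the numerator there equals (41/12) - ((1/12)*sqrt(599))*i, nonzero, and no other factor vanishes.
The branch terms are analytic at this point.
Hence a pole whose order is the multiplicity, 2.


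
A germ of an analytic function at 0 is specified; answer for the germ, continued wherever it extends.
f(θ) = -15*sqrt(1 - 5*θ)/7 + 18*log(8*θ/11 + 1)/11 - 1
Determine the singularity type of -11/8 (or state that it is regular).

The term (18/11)*log(1 - θ/(-11/8)) has argument 1 - -11/8/(-11/8) = 0 at -11/8: a logarithmic (infinitely-sheeted) branch point; the remaining terms are analytic or single-valued there.

The point is a logarithmic branch point.


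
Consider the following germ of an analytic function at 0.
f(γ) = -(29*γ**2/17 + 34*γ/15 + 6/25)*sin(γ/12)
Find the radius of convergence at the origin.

The factor -sin(γ/12) is entire and contributes no finite singular point.
The polynomial part has no poles.
No finite singular points: the Taylor series at 0 converges everywhere.

The radius of convergence is infinite.


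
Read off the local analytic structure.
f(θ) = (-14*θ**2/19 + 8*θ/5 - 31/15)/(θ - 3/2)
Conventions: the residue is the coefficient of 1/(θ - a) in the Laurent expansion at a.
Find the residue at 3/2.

At the order-1 pole 3/2 set g(θ) = (θ - (3/2))*f(θ) = -14*θ**2/19 + 8*θ/5 - 31/15.
Simple pole: residue = g(a) at a = 3/2, which is -151/114.

The residue is -151/114.


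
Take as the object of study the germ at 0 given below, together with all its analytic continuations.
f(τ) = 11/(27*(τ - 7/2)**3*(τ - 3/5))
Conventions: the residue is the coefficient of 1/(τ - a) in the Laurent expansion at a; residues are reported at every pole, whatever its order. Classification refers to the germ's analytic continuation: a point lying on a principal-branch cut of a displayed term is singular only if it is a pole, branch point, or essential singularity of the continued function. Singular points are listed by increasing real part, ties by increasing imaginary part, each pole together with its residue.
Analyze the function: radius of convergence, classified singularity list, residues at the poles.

Denominator factor (τ - 7/2)^3: pole of order 3 at 7/2, modulus 7/2.
Denominator factor (τ - 3/5): pole of order 1 at 3/5, modulus 3/5.
The radius of convergence is the smallest modulus among the singular points: 3/5.
At the order-1 pole 3/5 set g(τ) = (τ - (3/5))*f(τ) = 11/(27*(τ - 7/2)**3).
Simple pole: residue = g(a) at a = 3/5, which is -11000/658503.
At the order-3 pole 7/2 set g(τ) = (τ - (7/2))^3*f(τ) = 11/(27*(τ - 3/5)).
Order-3 pole: residue = g''(a)/2; g''(7/2) = 22000/658503, so the residue is 11000/658503.
List the singular points by increasing real part (a conjugate pair: the negative imaginary part first).

Radius of convergence at 0: 3/5.
At 3/5: a pole of order 1; residue -11000/658503.
At 7/2: a pole of order 3; residue 11000/658503.


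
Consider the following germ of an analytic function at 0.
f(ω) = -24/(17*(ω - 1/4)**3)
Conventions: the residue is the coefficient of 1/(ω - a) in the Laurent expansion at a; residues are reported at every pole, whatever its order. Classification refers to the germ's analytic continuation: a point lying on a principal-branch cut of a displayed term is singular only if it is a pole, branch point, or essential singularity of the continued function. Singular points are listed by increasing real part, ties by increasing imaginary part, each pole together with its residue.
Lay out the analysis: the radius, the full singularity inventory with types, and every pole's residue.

Radius of convergence at 0: 1/4.
At 1/4: a pole of order 3; residue 0.

Denominator factor (ω - 1/4)^3: pole of order 3 at 1/4, modulus 1/4.
The radius of convergence is the smallest modulus among the singular points: 1/4.
At the order-3 pole 1/4 set g(ω) = (ω - (1/4))^3*f(ω) = -24/17.
Order-3 pole: residue = g''(a)/2; g''(1/4) = 0, so the residue is 0.


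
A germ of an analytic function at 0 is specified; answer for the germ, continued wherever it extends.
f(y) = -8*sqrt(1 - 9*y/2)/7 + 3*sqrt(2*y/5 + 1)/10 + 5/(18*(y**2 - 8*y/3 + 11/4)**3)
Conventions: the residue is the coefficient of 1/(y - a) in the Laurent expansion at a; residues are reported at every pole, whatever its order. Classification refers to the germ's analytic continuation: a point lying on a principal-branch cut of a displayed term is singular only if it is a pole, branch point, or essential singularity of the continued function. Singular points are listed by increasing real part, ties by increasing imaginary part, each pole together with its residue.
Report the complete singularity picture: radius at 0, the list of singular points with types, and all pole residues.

Radius of convergence at 0: 2/9.
At -5/2: an algebraic (square-root) branch point.
At 2/9: an algebraic (square-root) branch point.
At (4/3) - ((1/6)*sqrt(35))*i: a pole of order 3; residue ((81/8575)*sqrt(35))*i.
At (4/3) + ((1/6)*sqrt(35))*i: a pole of order 3; residue -((81/8575)*sqrt(35))*i.

Denominator factor (y**2 - 8*y/3 + 11/4)^3: discriminant -35/9, complex-conjugate roots (4/3) + ((1/6)*sqrt(35))*i and (4/3) - ((1/6)*sqrt(35))*i; poles of order 3, moduli (1/2)*sqrt(11) and (1/2)*sqrt(11).
Branch term (-8/7)*sqrt(1 - y/(2/9)): its argument vanishes at y = 2/9, a square-root branch point, modulus 2/9.
Branch term (3/10)*sqrt(1 - y/(-5/2)): its argument vanishes at y = -5/2, a square-root branch point, modulus 5/2.
The radius of convergence is the smallest modulus among the singular points: 2/9.
The branch terms are analytic at (4/3) - ((1/6)*sqrt(35))*i and contribute nothing to the residue; only the rational part matters.
The factor y**2 - 8*y/3 + 11/4 splits as (y - a)(y - a') with a = (4/3) - ((1/6)*sqrt(35))*i, a' = (4/3) + ((1/6)*sqrt(35))*i. At the order-3 pole a set g(y) = (y - a)^3*(rational part) = [5/18] / (y - a')^3.
Order-3 pole: residue = g''(a)/2; g''((4/3) - ((1/6)*sqrt(35))*i) = ((162/8575)*sqrt(35))*i, so the residue is ((81/8575)*sqrt(35))*i.
The branch terms are analytic at (4/3) + ((1/6)*sqrt(35))*i and contribute nothing to the residue; only the rational part matters.
The factor y**2 - 8*y/3 + 11/4 splits as (y - a)(y - a') with a = (4/3) + ((1/6)*sqrt(35))*i, a' = (4/3) - ((1/6)*sqrt(35))*i. At the order-3 pole a set g(y) = (y - a)^3*(rational part) = [5/18] / (y - a')^3.
Order-3 pole: residue = g''(a)/2; g''((4/3) + ((1/6)*sqrt(35))*i) = -((162/8575)*sqrt(35))*i, so the residue is -((81/8575)*sqrt(35))*i.
List the singular points by increasing real part (a conjugate pair: the negative imaginary part first).


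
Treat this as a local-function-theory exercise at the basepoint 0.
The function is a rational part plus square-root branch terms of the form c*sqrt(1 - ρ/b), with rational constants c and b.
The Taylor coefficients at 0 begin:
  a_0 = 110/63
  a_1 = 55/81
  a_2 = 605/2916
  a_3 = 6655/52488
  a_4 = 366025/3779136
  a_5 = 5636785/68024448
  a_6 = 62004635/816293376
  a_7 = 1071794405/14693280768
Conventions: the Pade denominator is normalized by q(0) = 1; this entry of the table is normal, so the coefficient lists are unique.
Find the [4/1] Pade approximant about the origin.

Taylor coefficients needed (read off): a_0 = 110/63, a_1 = 55/81, a_2 = 605/2916, a_3 = 6655/52488, a_4 = 366025/3779136, a_5 = 5636785/68024448.
Write the denominator as Q(ρ) = 1 + q1*ρ. Requiring Q*f - P = O(ρ^6) with deg P <= 4 kills the coefficients of ρ^5..ρ^5 in Q*f:
  ρ^5: a_5 + q1*a_4 = 0, i.e. 5636785/68024448 + (366025/3779136)*q1 = 0.
Solving this linear system: q1 = -77/90.
The numerator is Q*f truncated at degree 4: P0 = a_0 = 110/63; P1 = a_1 + q1*a_0 = -22/27; P2 = a_2 + q1*a_1 = -121/324; P3 = a_3 + q1*a_2 = -1331/26244; P4 = a_4 + q1*a_3 = -14641/1259712.

The Pade approximant has numerator coefficients [110/63, -22/27, -121/324, -1331/26244, -14641/1259712]; denominator coefficients [1, -77/90].


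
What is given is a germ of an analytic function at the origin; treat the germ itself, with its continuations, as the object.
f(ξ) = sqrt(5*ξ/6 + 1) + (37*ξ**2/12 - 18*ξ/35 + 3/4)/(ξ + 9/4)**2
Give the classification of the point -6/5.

The point is an algebraic (square-root) branch point.

The term (1)*sqrt(1 - ξ/(-6/5)) has argument 1 - -6/5/(-6/5) = 0 at -6/5: a square-root (algebraic, two-sheeted) branch point; the remaining terms are analytic or single-valued there.


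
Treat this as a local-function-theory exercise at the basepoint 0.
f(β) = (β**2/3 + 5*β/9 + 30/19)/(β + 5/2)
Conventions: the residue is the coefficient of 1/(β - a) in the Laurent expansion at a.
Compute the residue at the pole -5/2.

At the order-1 pole -5/2 set g(β) = (β - (-5/2))*f(β) = β**2/3 + 5*β/9 + 30/19.
Simple pole: residue = g(a) at a = -5/2, which is 1555/684.

The residue is 1555/684.


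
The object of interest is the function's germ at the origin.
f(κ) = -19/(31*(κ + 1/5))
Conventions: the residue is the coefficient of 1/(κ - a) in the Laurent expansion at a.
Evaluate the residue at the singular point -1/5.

The residue is -19/31.

At the order-1 pole -1/5 set g(κ) = (κ - (-1/5))*f(κ) = -19/31.
Simple pole: residue = g(a) at a = -1/5, which is -19/31.


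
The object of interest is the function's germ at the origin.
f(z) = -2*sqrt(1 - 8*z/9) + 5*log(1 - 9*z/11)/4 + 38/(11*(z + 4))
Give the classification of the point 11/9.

The term (5/4)*log(1 - z/(11/9)) has argument 1 - 11/9/(11/9) = 0 at 11/9: a logarithmic (infinitely-sheeted) branch point; the remaining terms are analytic or single-valued there.

The point is a logarithmic branch point.


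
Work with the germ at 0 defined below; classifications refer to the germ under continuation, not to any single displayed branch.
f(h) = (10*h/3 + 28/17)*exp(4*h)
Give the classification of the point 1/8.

There is no denominator, hence no pole anywhere.
The factor exp(4*h) is entire.
So the germ continues analytically to 1/8.

The point is a regular point.


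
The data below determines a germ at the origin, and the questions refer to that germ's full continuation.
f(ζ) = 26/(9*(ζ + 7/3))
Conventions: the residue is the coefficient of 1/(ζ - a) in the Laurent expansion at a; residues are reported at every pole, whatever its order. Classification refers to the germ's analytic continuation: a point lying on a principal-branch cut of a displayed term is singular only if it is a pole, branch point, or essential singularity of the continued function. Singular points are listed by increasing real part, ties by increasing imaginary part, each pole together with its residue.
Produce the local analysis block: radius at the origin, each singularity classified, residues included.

Radius of convergence at 0: 7/3.
At -7/3: a pole of order 1; residue 26/9.

Denominator factor (ζ + 7/3): pole of order 1 at -7/3, modulus 7/3.
The radius of convergence is the smallest modulus among the singular points: 7/3.
At the order-1 pole -7/3 set g(ζ) = (ζ - (-7/3))*f(ζ) = 26/9.
Simple pole: residue = g(a) at a = -7/3, which is 26/9.
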